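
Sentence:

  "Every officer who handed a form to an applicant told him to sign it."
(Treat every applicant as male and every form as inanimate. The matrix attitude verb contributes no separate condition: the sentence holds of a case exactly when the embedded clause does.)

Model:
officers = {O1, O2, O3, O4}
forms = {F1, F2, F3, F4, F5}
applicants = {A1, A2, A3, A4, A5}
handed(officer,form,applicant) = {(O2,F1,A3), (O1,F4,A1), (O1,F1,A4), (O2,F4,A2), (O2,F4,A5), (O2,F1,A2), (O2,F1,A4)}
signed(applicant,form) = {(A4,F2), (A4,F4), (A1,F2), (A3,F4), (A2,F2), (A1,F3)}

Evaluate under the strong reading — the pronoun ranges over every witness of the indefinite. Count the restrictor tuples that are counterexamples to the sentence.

"him" takes "an applicant" as antecedent and "it" takes "a form"; both are donkey pronouns co-varying with the restrictor.
Strong reading: for every (o,f,a) with handed(o,f,a), signed(a,f).
Restrictor triples: (O1,F1,A4)→signed(A4,F1) ✗  (O1,F4,A1)→signed(A1,F4) ✗  (O2,F1,A2)→signed(A2,F1) ✗  (O2,F1,A3)→signed(A3,F1) ✗  (O2,F1,A4)→signed(A4,F1) ✗  (O2,F4,A2)→signed(A2,F4) ✗  (O2,F4,A5)→signed(A5,F4) ✗
Counterexamples (restrictor triples failing the scope): 7.

7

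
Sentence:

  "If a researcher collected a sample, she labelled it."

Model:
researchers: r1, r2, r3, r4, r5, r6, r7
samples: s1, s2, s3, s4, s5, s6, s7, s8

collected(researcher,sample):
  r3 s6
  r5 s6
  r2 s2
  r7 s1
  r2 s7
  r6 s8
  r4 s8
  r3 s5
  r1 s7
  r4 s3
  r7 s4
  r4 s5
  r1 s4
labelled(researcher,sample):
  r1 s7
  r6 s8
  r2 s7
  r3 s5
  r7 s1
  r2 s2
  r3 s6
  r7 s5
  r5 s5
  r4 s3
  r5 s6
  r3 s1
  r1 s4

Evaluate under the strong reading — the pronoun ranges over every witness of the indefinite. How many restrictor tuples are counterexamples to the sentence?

"it" takes "a sample" as antecedent — a donkey pronoun bound across the clause boundary.
Strong reading: for every (r,s) with collected(r,s), labelled(r,s).
Restrictor pairs: (r1,s4) ✓  (r1,s7) ✓  (r2,s2) ✓  (r2,s7) ✓  (r3,s5) ✓  (r3,s6) ✓  (r4,s3) ✓  (r4,s5) ✗  (r4,s8) ✗  (r5,s6) ✓  (r6,s8) ✓  (r7,s1) ✓  (r7,s4) ✗
Counterexamples (restrictor pairs failing the scope): 3.

3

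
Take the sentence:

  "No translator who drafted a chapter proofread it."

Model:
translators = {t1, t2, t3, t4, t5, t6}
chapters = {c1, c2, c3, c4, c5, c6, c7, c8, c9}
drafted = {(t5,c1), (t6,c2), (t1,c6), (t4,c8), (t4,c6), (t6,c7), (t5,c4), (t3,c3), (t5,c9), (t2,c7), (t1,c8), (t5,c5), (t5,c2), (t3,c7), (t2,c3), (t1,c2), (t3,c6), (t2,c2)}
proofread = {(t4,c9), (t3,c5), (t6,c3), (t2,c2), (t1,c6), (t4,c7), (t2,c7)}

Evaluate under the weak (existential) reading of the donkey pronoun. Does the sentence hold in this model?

False

"it" takes "a chapter" as antecedent — a donkey pronoun bound across the clause boundary.
Truth condition: for no (t,c) with drafted(t,c) does proofread(t,c) hold.
Restrictor pairs — does the scope hold? (t1,c2):fails  (t1,c6):holds  (t1,c8):fails  (t2,c2):holds  (t2,c3):fails  (t2,c7):holds  (t3,c3):fails  (t3,c6):fails  (t3,c7):fails  (t4,c6):fails  (t4,c8):fails  (t5,c1):fails  (t5,c2):fails  (t5,c4):fails  (t5,c5):fails  (t5,c9):fails  (t6,c2):fails  (t6,c7):fails
Scope holds for 3 pair(s), so the sentence is false.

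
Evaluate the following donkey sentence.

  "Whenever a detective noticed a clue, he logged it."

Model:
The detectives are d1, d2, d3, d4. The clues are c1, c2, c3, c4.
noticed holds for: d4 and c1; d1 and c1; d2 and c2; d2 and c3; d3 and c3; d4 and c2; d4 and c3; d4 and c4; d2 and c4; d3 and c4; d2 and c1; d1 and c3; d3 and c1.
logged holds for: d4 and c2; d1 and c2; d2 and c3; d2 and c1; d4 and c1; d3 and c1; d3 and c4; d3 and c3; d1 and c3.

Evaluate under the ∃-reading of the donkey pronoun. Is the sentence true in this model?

"it" takes "a clue" as antecedent — a donkey pronoun bound across the clause boundary.
Weak reading: every detective d with some noticed-clue has at least one noticed-clue c such that logged(d,c).
Per detective: d1:✓  d2:✓  d3:✓  d4:✓
Every detective in the restrictor has a witness.

True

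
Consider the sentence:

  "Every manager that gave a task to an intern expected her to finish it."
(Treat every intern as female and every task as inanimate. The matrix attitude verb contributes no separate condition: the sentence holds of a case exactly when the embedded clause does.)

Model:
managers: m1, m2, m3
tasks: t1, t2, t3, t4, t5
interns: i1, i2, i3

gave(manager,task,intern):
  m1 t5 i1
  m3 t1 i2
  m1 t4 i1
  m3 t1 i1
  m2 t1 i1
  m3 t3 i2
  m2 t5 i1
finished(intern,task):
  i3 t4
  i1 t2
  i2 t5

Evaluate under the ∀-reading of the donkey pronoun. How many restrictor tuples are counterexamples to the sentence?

7

"her" takes "an intern" as antecedent and "it" takes "a task"; both are donkey pronouns co-varying with the restrictor.
Strong reading: for every (m,t,i) with gave(m,t,i), finished(i,t).
Restrictor triples: (m1,t4,i1)→finished(i1,t4) ✗  (m1,t5,i1)→finished(i1,t5) ✗  (m2,t1,i1)→finished(i1,t1) ✗  (m2,t5,i1)→finished(i1,t5) ✗  (m3,t1,i1)→finished(i1,t1) ✗  (m3,t1,i2)→finished(i2,t1) ✗  (m3,t3,i2)→finished(i2,t3) ✗
Counterexamples (restrictor triples failing the scope): 7.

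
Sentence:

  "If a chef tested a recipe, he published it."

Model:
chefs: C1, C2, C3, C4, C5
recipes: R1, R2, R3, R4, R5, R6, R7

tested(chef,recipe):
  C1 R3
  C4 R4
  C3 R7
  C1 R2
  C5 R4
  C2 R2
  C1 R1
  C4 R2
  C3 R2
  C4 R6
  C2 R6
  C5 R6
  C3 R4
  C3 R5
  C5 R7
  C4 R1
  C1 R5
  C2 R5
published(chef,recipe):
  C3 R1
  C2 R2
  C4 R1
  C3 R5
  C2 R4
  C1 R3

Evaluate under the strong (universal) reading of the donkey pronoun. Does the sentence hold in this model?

"it" takes "a recipe" as antecedent — a donkey pronoun bound across the clause boundary.
Strong reading: for every (c,r) with tested(c,r), published(c,r).
Restrictor pairs: (C1,R1) ✗  (C1,R2) ✗  (C1,R3) ✓  (C1,R5) ✗  (C2,R2) ✓  (C2,R5) ✗  (C2,R6) ✗  (C3,R2) ✗  (C3,R4) ✗  (C3,R5) ✓  (C3,R7) ✗  (C4,R1) ✓  (C4,R2) ✗  (C4,R4) ✗  (C4,R6) ✗  (C5,R4) ✗  (C5,R6) ✗  (C5,R7) ✗
Counterexample: (C1,R1) is in tested but fails the scope.

False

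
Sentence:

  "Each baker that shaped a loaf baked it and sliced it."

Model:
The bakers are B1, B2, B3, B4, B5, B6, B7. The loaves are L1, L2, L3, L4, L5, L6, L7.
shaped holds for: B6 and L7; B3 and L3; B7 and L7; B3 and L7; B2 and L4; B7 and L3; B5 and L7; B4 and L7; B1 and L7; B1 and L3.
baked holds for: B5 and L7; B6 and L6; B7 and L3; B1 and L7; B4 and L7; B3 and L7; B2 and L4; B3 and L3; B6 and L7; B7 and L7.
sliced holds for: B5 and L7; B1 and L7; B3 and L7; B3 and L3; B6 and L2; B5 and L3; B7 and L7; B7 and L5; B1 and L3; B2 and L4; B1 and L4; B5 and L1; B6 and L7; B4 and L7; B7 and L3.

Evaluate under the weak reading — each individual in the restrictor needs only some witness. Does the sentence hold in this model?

True

"it" takes "a loaf" as antecedent — a donkey pronoun bound across the clause boundary.
Weak reading: every baker b with some shaped-loaf has at least one shaped-loaf l such that baked(b,l) ∧ sliced(b,l).
Per baker: B1:✓  B2:✓  B3:✓  B4:✓  B5:✓  B6:✓  B7:✓
Every baker in the restrictor has a witness.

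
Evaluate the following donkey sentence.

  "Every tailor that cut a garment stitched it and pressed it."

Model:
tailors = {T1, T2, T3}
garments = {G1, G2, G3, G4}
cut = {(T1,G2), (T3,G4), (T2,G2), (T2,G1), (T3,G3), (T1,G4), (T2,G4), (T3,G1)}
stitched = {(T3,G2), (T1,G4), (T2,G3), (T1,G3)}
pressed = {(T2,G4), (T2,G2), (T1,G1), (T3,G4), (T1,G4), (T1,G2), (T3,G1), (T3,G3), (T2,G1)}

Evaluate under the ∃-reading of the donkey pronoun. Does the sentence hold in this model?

"it" takes "a garment" as antecedent — a donkey pronoun bound across the clause boundary.
Weak reading: every tailor t with some cut-garment has at least one cut-garment g such that stitched(t,g) ∧ pressed(t,g).
Per tailor: T1:✓  T2:✗  T3:✗
T2 has no witness among its cut-garments.

False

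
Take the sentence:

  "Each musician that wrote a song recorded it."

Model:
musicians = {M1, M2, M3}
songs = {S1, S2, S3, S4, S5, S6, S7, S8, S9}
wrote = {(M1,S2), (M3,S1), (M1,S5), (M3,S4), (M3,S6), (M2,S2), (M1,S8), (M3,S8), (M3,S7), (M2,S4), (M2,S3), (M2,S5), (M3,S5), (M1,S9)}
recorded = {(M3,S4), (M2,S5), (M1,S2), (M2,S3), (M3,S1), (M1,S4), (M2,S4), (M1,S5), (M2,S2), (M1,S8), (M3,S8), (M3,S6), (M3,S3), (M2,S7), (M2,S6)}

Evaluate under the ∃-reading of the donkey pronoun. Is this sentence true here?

True

"it" takes "a song" as antecedent — a donkey pronoun bound across the clause boundary.
Weak reading: every musician m with some wrote-song has at least one wrote-song s such that recorded(m,s).
Per musician: M1:✓  M2:✓  M3:✓
Every musician in the restrictor has a witness.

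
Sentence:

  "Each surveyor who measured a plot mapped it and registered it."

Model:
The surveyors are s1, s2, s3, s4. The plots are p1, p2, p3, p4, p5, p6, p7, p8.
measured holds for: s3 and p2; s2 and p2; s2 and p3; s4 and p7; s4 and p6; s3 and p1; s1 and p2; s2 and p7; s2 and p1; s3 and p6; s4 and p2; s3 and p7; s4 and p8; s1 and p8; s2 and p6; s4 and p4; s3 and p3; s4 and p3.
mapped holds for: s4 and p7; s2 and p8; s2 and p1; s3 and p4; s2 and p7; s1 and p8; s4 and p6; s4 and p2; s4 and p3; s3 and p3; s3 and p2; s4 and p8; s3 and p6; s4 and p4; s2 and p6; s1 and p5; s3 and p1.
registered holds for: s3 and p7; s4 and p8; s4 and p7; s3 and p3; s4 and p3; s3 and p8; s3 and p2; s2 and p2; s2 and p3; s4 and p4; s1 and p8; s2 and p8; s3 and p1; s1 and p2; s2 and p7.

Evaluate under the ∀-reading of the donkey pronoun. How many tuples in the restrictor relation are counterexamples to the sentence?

"it" takes "a plot" as antecedent — a donkey pronoun bound across the clause boundary.
Strong reading: for every (s,p) with measured(s,p), mapped(s,p) ∧ registered(s,p).
Restrictor pairs: (s1,p2) ✗  (s1,p8) ✓  (s2,p1) ✗  (s2,p2) ✗  (s2,p3) ✗  (s2,p6) ✗  (s2,p7) ✓  (s3,p1) ✓  (s3,p2) ✓  (s3,p3) ✓  (s3,p6) ✗  (s3,p7) ✗  (s4,p2) ✗  (s4,p3) ✓  (s4,p4) ✓  (s4,p6) ✗  (s4,p7) ✓  (s4,p8) ✓
Counterexamples (restrictor pairs failing the scope): 9.

9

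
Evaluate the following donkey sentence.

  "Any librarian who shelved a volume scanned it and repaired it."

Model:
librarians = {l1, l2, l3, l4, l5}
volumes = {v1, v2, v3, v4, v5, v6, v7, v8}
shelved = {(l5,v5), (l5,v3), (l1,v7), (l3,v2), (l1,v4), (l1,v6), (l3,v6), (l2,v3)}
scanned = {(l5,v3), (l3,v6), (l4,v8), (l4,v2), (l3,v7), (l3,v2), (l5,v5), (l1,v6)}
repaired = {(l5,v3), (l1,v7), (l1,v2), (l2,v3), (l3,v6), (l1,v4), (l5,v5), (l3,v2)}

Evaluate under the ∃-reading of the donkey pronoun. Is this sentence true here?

"it" takes "a volume" as antecedent — a donkey pronoun bound across the clause boundary.
Weak reading: every librarian l with some shelved-volume has at least one shelved-volume v such that scanned(l,v) ∧ repaired(l,v).
Per librarian: l1:✗  l2:✗  l3:✓  l5:✓
l1 has no witness among its shelved-volumes.

False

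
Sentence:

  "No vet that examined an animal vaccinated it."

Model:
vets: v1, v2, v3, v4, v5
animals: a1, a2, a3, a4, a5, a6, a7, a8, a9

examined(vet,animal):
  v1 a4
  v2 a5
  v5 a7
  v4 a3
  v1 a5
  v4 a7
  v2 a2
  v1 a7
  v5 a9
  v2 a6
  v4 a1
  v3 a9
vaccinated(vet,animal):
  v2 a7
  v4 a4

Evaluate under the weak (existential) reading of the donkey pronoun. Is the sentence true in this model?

True

"it" takes "an animal" as antecedent — a donkey pronoun bound across the clause boundary.
Truth condition: for no (v,a) with examined(v,a) does vaccinated(v,a) hold.
Restrictor pairs — does the scope hold? (v1,a4):fails  (v1,a5):fails  (v1,a7):fails  (v2,a2):fails  (v2,a5):fails  (v2,a6):fails  (v3,a9):fails  (v4,a1):fails  (v4,a3):fails  (v4,a7):fails  (v5,a7):fails  (v5,a9):fails
Scope holds for no restrictor pair, so the sentence is true.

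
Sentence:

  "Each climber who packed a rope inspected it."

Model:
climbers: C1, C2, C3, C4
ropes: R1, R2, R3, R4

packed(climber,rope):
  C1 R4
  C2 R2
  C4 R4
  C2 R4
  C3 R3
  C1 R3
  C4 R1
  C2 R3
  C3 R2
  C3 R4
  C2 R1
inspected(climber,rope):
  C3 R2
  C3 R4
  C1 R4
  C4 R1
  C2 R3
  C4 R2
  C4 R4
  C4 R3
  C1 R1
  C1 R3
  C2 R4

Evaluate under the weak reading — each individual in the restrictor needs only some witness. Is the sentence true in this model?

"it" takes "a rope" as antecedent — a donkey pronoun bound across the clause boundary.
Weak reading: every climber c with some packed-rope has at least one packed-rope r such that inspected(c,r).
Per climber: C1:✓  C2:✓  C3:✓  C4:✓
Every climber in the restrictor has a witness.

True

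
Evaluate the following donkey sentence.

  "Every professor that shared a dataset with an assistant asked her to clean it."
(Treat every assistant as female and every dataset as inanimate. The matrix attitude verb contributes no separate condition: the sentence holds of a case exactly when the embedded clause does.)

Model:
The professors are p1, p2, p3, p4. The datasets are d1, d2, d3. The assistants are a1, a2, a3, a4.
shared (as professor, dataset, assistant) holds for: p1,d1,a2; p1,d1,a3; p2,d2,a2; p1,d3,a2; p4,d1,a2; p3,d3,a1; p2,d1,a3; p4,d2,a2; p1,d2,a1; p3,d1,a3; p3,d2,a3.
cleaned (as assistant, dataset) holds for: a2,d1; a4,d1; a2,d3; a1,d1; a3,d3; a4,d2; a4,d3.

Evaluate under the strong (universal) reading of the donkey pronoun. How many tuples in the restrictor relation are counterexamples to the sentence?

8

"her" takes "an assistant" as antecedent and "it" takes "a dataset"; both are donkey pronouns co-varying with the restrictor.
Strong reading: for every (p,d,a) with shared(p,d,a), cleaned(a,d).
Restrictor triples: (p1,d1,a2)→cleaned(a2,d1) ✓  (p1,d1,a3)→cleaned(a3,d1) ✗  (p1,d2,a1)→cleaned(a1,d2) ✗  (p1,d3,a2)→cleaned(a2,d3) ✓  (p2,d1,a3)→cleaned(a3,d1) ✗  (p2,d2,a2)→cleaned(a2,d2) ✗  (p3,d1,a3)→cleaned(a3,d1) ✗  (p3,d2,a3)→cleaned(a3,d2) ✗  (p3,d3,a1)→cleaned(a1,d3) ✗  (p4,d1,a2)→cleaned(a2,d1) ✓  (p4,d2,a2)→cleaned(a2,d2) ✗
Counterexamples (restrictor triples failing the scope): 8.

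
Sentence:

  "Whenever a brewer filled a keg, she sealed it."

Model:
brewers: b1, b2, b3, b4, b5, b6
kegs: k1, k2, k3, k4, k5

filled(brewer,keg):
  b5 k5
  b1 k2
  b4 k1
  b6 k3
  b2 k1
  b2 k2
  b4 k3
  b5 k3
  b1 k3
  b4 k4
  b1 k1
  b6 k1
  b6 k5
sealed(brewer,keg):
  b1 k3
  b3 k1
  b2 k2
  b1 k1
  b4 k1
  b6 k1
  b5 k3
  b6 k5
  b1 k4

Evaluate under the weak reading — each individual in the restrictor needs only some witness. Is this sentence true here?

True

"it" takes "a keg" as antecedent — a donkey pronoun bound across the clause boundary.
Weak reading: every brewer b with some filled-keg has at least one filled-keg k such that sealed(b,k).
Per brewer: b1:✓  b2:✓  b4:✓  b5:✓  b6:✓
Every brewer in the restrictor has a witness.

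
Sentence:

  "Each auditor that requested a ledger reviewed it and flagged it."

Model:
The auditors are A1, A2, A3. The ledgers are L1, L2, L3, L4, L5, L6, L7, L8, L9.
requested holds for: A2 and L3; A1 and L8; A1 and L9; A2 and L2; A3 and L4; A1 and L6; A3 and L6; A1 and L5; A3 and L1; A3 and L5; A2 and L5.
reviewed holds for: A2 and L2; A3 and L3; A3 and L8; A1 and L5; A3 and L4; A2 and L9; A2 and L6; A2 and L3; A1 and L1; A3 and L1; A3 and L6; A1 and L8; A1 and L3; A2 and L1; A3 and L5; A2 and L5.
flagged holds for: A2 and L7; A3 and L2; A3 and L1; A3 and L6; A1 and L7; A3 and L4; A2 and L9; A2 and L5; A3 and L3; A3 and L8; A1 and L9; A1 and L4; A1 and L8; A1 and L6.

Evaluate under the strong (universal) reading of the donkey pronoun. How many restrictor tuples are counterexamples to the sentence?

6

"it" takes "a ledger" as antecedent — a donkey pronoun bound across the clause boundary.
Strong reading: for every (a,l) with requested(a,l), reviewed(a,l) ∧ flagged(a,l).
Restrictor pairs: (A1,L5) ✗  (A1,L6) ✗  (A1,L8) ✓  (A1,L9) ✗  (A2,L2) ✗  (A2,L3) ✗  (A2,L5) ✓  (A3,L1) ✓  (A3,L4) ✓  (A3,L5) ✗  (A3,L6) ✓
Counterexamples (restrictor pairs failing the scope): 6.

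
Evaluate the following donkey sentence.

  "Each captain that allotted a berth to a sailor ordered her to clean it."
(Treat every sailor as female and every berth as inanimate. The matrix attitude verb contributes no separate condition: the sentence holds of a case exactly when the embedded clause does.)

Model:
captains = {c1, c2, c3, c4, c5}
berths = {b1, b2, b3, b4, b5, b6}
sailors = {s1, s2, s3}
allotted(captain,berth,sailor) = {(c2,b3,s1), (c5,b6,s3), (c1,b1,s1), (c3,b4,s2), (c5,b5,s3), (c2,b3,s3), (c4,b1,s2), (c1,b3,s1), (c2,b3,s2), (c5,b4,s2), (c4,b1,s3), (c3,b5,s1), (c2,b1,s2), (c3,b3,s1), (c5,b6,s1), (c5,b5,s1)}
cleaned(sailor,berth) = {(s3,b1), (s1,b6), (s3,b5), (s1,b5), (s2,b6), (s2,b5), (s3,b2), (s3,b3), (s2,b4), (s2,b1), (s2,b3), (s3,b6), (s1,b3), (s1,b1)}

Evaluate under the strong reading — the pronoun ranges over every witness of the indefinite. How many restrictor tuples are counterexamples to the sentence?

0

"her" takes "a sailor" as antecedent and "it" takes "a berth"; both are donkey pronouns co-varying with the restrictor.
Strong reading: for every (c,b,s) with allotted(c,b,s), cleaned(s,b).
Restrictor triples: (c1,b1,s1)→cleaned(s1,b1) ✓  (c1,b3,s1)→cleaned(s1,b3) ✓  (c2,b1,s2)→cleaned(s2,b1) ✓  (c2,b3,s1)→cleaned(s1,b3) ✓  (c2,b3,s2)→cleaned(s2,b3) ✓  (c2,b3,s3)→cleaned(s3,b3) ✓  (c3,b3,s1)→cleaned(s1,b3) ✓  (c3,b4,s2)→cleaned(s2,b4) ✓  (c3,b5,s1)→cleaned(s1,b5) ✓  (c4,b1,s2)→cleaned(s2,b1) ✓  (c4,b1,s3)→cleaned(s3,b1) ✓  (c5,b4,s2)→cleaned(s2,b4) ✓  (c5,b5,s1)→cleaned(s1,b5) ✓  (c5,b5,s3)→cleaned(s3,b5) ✓  (c5,b6,s1)→cleaned(s1,b6) ✓  (c5,b6,s3)→cleaned(s3,b6) ✓
Counterexamples (restrictor triples failing the scope): 0.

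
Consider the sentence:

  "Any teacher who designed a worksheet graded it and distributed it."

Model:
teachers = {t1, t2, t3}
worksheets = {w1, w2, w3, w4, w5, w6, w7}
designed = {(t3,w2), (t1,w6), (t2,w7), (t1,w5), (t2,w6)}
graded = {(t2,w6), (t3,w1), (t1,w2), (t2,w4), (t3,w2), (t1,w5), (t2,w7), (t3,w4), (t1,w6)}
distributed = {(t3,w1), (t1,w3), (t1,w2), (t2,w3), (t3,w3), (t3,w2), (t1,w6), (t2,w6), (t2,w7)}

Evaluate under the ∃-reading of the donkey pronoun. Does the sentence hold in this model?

True

"it" takes "a worksheet" as antecedent — a donkey pronoun bound across the clause boundary.
Weak reading: every teacher t with some designed-worksheet has at least one designed-worksheet w such that graded(t,w) ∧ distributed(t,w).
Per teacher: t1:✓  t2:✓  t3:✓
Every teacher in the restrictor has a witness.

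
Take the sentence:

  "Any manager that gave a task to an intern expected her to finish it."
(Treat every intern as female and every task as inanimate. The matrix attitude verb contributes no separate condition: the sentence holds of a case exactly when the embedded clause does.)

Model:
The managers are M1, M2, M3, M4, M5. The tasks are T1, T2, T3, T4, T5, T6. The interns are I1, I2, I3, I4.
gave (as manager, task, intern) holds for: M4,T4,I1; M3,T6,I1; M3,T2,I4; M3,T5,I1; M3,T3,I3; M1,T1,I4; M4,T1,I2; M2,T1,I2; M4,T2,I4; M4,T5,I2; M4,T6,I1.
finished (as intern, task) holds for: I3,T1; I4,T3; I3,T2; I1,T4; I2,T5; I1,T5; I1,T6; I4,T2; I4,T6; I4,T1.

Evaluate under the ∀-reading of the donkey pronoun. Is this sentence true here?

False

"her" takes "an intern" as antecedent and "it" takes "a task"; both are donkey pronouns co-varying with the restrictor.
Strong reading: for every (m,t,i) with gave(m,t,i), finished(i,t).
Restrictor triples: (M1,T1,I4)→finished(I4,T1) ✓  (M2,T1,I2)→finished(I2,T1) ✗  (M3,T2,I4)→finished(I4,T2) ✓  (M3,T3,I3)→finished(I3,T3) ✗  (M3,T5,I1)→finished(I1,T5) ✓  (M3,T6,I1)→finished(I1,T6) ✓  (M4,T1,I2)→finished(I2,T1) ✗  (M4,T2,I4)→finished(I4,T2) ✓  (M4,T4,I1)→finished(I1,T4) ✓  (M4,T5,I2)→finished(I2,T5) ✓  (M4,T6,I1)→finished(I1,T6) ✓
Counterexample: (M2,T1,I2) — finished(I2,T1) does not hold.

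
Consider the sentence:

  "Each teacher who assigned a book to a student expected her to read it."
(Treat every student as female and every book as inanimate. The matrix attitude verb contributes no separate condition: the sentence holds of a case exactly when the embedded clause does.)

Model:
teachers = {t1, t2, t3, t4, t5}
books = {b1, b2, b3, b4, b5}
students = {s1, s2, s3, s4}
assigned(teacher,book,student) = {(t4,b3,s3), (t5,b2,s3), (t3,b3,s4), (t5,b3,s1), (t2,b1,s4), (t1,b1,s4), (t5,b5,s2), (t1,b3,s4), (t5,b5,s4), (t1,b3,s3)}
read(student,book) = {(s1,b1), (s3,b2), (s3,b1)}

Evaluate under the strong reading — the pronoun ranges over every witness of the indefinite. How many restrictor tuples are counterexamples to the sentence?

"her" takes "a student" as antecedent and "it" takes "a book"; both are donkey pronouns co-varying with the restrictor.
Strong reading: for every (t,b,s) with assigned(t,b,s), read(s,b).
Restrictor triples: (t1,b1,s4)→read(s4,b1) ✗  (t1,b3,s3)→read(s3,b3) ✗  (t1,b3,s4)→read(s4,b3) ✗  (t2,b1,s4)→read(s4,b1) ✗  (t3,b3,s4)→read(s4,b3) ✗  (t4,b3,s3)→read(s3,b3) ✗  (t5,b2,s3)→read(s3,b2) ✓  (t5,b3,s1)→read(s1,b3) ✗  (t5,b5,s2)→read(s2,b5) ✗  (t5,b5,s4)→read(s4,b5) ✗
Counterexamples (restrictor triples failing the scope): 9.

9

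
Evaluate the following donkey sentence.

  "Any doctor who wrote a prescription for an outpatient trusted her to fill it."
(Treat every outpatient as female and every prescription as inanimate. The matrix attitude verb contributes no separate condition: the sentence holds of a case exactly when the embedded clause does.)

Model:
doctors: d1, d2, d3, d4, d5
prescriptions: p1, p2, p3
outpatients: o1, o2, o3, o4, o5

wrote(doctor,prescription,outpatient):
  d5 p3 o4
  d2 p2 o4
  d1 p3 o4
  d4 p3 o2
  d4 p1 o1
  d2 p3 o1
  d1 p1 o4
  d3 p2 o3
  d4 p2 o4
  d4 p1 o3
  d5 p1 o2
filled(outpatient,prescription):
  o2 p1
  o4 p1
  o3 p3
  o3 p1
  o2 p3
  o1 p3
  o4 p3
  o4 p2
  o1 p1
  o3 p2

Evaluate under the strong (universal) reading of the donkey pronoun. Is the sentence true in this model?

"her" takes "an outpatient" as antecedent and "it" takes "a prescription"; both are donkey pronouns co-varying with the restrictor.
Strong reading: for every (d,p,o) with wrote(d,p,o), filled(o,p).
Restrictor triples: (d1,p1,o4)→filled(o4,p1) ✓  (d1,p3,o4)→filled(o4,p3) ✓  (d2,p2,o4)→filled(o4,p2) ✓  (d2,p3,o1)→filled(o1,p3) ✓  (d3,p2,o3)→filled(o3,p2) ✓  (d4,p1,o1)→filled(o1,p1) ✓  (d4,p1,o3)→filled(o3,p1) ✓  (d4,p2,o4)→filled(o4,p2) ✓  (d4,p3,o2)→filled(o2,p3) ✓  (d5,p1,o2)→filled(o2,p1) ✓  (d5,p3,o4)→filled(o4,p3) ✓
Every restrictor triple satisfies the scope.

True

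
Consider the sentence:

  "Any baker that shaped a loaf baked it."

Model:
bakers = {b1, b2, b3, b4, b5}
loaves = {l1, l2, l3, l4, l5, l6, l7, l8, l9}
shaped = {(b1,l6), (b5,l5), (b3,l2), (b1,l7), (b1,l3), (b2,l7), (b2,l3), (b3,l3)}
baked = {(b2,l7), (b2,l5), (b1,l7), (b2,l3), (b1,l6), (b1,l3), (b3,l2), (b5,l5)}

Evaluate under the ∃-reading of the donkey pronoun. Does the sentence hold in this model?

True

"it" takes "a loaf" as antecedent — a donkey pronoun bound across the clause boundary.
Weak reading: every baker b with some shaped-loaf has at least one shaped-loaf l such that baked(b,l).
Per baker: b1:✓  b2:✓  b3:✓  b5:✓
Every baker in the restrictor has a witness.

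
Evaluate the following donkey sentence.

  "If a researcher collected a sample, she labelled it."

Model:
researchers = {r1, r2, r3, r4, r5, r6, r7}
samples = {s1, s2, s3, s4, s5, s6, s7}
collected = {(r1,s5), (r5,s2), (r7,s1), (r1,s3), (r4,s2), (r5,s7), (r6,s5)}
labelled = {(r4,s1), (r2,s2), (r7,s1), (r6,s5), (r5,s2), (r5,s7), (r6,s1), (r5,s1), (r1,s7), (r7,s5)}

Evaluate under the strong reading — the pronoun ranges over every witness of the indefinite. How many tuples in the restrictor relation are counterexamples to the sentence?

"it" takes "a sample" as antecedent — a donkey pronoun bound across the clause boundary.
Strong reading: for every (r,s) with collected(r,s), labelled(r,s).
Restrictor pairs: (r1,s3) ✗  (r1,s5) ✗  (r4,s2) ✗  (r5,s2) ✓  (r5,s7) ✓  (r6,s5) ✓  (r7,s1) ✓
Counterexamples (restrictor pairs failing the scope): 3.

3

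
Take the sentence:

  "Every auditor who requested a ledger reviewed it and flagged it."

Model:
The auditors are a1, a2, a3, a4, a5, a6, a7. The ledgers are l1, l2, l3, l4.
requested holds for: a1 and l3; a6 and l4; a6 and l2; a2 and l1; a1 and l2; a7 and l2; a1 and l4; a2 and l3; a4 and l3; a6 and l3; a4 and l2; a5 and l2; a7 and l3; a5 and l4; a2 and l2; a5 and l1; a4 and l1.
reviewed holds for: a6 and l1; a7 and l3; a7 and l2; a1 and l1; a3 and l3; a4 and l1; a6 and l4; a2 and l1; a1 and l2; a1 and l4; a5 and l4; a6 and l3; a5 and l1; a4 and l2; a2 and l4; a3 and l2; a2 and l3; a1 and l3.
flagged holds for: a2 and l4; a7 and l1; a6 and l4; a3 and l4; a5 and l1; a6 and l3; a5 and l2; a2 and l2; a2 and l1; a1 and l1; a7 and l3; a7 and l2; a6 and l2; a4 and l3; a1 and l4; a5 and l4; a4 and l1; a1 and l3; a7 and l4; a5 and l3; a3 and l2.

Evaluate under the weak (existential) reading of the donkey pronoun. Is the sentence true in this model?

"it" takes "a ledger" as antecedent — a donkey pronoun bound across the clause boundary.
Weak reading: every auditor a with some requested-ledger has at least one requested-ledger l such that reviewed(a,l) ∧ flagged(a,l).
Per auditor: a1:✓  a2:✓  a4:✓  a5:✓  a6:✓  a7:✓
Every auditor in the restrictor has a witness.

True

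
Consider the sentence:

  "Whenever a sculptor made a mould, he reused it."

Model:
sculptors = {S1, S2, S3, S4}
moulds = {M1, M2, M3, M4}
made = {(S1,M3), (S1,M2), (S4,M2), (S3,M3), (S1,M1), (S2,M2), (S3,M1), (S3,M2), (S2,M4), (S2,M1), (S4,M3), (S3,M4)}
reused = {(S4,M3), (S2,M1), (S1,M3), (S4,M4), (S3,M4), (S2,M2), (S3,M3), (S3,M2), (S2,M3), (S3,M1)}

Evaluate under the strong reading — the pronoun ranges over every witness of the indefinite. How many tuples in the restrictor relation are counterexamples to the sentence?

4

"it" takes "a mould" as antecedent — a donkey pronoun bound across the clause boundary.
Strong reading: for every (s,m) with made(s,m), reused(s,m).
Restrictor pairs: (S1,M1) ✗  (S1,M2) ✗  (S1,M3) ✓  (S2,M1) ✓  (S2,M2) ✓  (S2,M4) ✗  (S3,M1) ✓  (S3,M2) ✓  (S3,M3) ✓  (S3,M4) ✓  (S4,M2) ✗  (S4,M3) ✓
Counterexamples (restrictor pairs failing the scope): 4.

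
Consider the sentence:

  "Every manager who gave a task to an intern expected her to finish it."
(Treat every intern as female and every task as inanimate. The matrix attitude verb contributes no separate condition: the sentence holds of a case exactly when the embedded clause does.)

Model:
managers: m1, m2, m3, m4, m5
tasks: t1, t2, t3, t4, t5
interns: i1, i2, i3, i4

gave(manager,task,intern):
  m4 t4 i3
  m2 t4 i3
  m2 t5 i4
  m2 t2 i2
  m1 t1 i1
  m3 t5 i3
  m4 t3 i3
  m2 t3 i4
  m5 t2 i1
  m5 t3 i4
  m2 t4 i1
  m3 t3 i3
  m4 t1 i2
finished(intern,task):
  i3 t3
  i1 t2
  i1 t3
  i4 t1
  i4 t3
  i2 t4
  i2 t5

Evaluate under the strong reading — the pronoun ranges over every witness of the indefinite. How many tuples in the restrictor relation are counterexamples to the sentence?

"her" takes "an intern" as antecedent and "it" takes "a task"; both are donkey pronouns co-varying with the restrictor.
Strong reading: for every (m,t,i) with gave(m,t,i), finished(i,t).
Restrictor triples: (m1,t1,i1)→finished(i1,t1) ✗  (m2,t2,i2)→finished(i2,t2) ✗  (m2,t3,i4)→finished(i4,t3) ✓  (m2,t4,i1)→finished(i1,t4) ✗  (m2,t4,i3)→finished(i3,t4) ✗  (m2,t5,i4)→finished(i4,t5) ✗  (m3,t3,i3)→finished(i3,t3) ✓  (m3,t5,i3)→finished(i3,t5) ✗  (m4,t1,i2)→finished(i2,t1) ✗  (m4,t3,i3)→finished(i3,t3) ✓  (m4,t4,i3)→finished(i3,t4) ✗  (m5,t2,i1)→finished(i1,t2) ✓  (m5,t3,i4)→finished(i4,t3) ✓
Counterexamples (restrictor triples failing the scope): 8.

8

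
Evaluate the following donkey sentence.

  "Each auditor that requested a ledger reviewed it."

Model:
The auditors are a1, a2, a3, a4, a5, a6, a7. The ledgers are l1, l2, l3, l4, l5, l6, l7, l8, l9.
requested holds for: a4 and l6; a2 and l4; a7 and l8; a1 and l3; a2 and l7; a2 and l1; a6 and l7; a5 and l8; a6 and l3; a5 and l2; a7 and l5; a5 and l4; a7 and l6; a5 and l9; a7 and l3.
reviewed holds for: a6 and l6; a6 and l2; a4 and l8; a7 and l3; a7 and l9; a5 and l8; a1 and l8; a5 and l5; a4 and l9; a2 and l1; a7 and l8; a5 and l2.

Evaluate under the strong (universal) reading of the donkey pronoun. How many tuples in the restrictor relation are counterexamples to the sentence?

"it" takes "a ledger" as antecedent — a donkey pronoun bound across the clause boundary.
Strong reading: for every (a,l) with requested(a,l), reviewed(a,l).
Restrictor pairs: (a1,l3) ✗  (a2,l1) ✓  (a2,l4) ✗  (a2,l7) ✗  (a4,l6) ✗  (a5,l2) ✓  (a5,l4) ✗  (a5,l8) ✓  (a5,l9) ✗  (a6,l3) ✗  (a6,l7) ✗  (a7,l3) ✓  (a7,l5) ✗  (a7,l6) ✗  (a7,l8) ✓
Counterexamples (restrictor pairs failing the scope): 10.

10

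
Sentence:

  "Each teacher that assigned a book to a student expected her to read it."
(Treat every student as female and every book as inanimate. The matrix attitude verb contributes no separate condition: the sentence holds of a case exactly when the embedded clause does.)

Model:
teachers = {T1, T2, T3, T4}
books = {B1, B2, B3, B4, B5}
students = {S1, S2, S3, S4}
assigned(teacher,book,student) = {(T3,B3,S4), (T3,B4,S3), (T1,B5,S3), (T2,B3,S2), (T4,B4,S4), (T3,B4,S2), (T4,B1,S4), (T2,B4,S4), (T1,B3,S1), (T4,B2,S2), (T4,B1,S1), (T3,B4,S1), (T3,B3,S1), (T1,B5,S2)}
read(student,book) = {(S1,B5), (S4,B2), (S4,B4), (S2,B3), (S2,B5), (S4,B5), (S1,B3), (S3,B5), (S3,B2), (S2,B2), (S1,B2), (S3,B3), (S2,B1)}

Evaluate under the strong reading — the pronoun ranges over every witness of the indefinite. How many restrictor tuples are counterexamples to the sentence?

"her" takes "a student" as antecedent and "it" takes "a book"; both are donkey pronouns co-varying with the restrictor.
Strong reading: for every (t,b,s) with assigned(t,b,s), read(s,b).
Restrictor triples: (T1,B3,S1)→read(S1,B3) ✓  (T1,B5,S2)→read(S2,B5) ✓  (T1,B5,S3)→read(S3,B5) ✓  (T2,B3,S2)→read(S2,B3) ✓  (T2,B4,S4)→read(S4,B4) ✓  (T3,B3,S1)→read(S1,B3) ✓  (T3,B3,S4)→read(S4,B3) ✗  (T3,B4,S1)→read(S1,B4) ✗  (T3,B4,S2)→read(S2,B4) ✗  (T3,B4,S3)→read(S3,B4) ✗  (T4,B1,S1)→read(S1,B1) ✗  (T4,B1,S4)→read(S4,B1) ✗  (T4,B2,S2)→read(S2,B2) ✓  (T4,B4,S4)→read(S4,B4) ✓
Counterexamples (restrictor triples failing the scope): 6.

6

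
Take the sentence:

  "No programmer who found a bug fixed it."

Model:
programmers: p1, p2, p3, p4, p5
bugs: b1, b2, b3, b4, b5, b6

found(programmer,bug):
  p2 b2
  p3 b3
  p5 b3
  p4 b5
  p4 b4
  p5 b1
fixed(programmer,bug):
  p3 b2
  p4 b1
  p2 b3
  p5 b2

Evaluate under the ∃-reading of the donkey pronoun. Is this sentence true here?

True

"it" takes "a bug" as antecedent — a donkey pronoun bound across the clause boundary.
Truth condition: for no (p,b) with found(p,b) does fixed(p,b) hold.
Restrictor pairs — does the scope hold? (p2,b2):fails  (p3,b3):fails  (p4,b4):fails  (p4,b5):fails  (p5,b1):fails  (p5,b3):fails
Scope holds for no restrictor pair, so the sentence is true.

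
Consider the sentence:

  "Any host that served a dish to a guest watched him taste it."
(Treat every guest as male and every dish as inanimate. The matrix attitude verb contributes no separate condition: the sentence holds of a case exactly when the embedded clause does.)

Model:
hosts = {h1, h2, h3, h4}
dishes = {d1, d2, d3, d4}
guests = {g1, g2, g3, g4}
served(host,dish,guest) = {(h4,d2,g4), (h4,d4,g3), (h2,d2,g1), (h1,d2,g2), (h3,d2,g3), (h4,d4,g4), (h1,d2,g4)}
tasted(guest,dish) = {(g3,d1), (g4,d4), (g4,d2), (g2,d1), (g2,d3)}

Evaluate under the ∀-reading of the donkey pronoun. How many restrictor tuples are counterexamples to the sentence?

4

"him" takes "a guest" as antecedent and "it" takes "a dish"; both are donkey pronouns co-varying with the restrictor.
Strong reading: for every (h,d,g) with served(h,d,g), tasted(g,d).
Restrictor triples: (h1,d2,g2)→tasted(g2,d2) ✗  (h1,d2,g4)→tasted(g4,d2) ✓  (h2,d2,g1)→tasted(g1,d2) ✗  (h3,d2,g3)→tasted(g3,d2) ✗  (h4,d2,g4)→tasted(g4,d2) ✓  (h4,d4,g3)→tasted(g3,d4) ✗  (h4,d4,g4)→tasted(g4,d4) ✓
Counterexamples (restrictor triples failing the scope): 4.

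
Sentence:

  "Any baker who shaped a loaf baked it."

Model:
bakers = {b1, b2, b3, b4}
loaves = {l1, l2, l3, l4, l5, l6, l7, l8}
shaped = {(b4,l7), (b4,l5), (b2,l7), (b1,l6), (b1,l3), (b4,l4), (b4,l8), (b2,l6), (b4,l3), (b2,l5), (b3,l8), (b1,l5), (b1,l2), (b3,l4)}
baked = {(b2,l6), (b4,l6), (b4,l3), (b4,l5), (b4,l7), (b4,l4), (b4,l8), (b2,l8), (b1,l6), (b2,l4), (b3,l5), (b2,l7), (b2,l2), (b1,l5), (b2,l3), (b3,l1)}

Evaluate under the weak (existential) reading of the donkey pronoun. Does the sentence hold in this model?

"it" takes "a loaf" as antecedent — a donkey pronoun bound across the clause boundary.
Weak reading: every baker b with some shaped-loaf has at least one shaped-loaf l such that baked(b,l).
Per baker: b1:✓  b2:✓  b3:✗  b4:✓
b3 has no witness among its shaped-loaves.

False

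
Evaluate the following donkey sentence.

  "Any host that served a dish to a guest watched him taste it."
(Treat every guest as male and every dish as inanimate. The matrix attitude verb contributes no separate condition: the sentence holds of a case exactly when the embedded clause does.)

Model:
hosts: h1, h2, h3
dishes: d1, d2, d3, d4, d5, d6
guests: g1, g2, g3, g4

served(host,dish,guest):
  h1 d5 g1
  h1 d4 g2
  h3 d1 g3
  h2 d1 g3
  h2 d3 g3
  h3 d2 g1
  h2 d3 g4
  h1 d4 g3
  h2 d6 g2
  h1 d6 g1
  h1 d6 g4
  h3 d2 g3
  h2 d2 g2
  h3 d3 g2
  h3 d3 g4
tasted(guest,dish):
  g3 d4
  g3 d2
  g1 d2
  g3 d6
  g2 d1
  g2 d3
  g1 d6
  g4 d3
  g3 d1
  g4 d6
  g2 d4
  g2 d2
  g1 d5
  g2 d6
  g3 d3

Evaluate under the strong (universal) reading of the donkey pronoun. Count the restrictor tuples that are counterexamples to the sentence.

"him" takes "a guest" as antecedent and "it" takes "a dish"; both are donkey pronouns co-varying with the restrictor.
Strong reading: for every (h,d,g) with served(h,d,g), tasted(g,d).
Restrictor triples: (h1,d4,g2)→tasted(g2,d4) ✓  (h1,d4,g3)→tasted(g3,d4) ✓  (h1,d5,g1)→tasted(g1,d5) ✓  (h1,d6,g1)→tasted(g1,d6) ✓  (h1,d6,g4)→tasted(g4,d6) ✓  (h2,d1,g3)→tasted(g3,d1) ✓  (h2,d2,g2)→tasted(g2,d2) ✓  (h2,d3,g3)→tasted(g3,d3) ✓  (h2,d3,g4)→tasted(g4,d3) ✓  (h2,d6,g2)→tasted(g2,d6) ✓  (h3,d1,g3)→tasted(g3,d1) ✓  (h3,d2,g1)→tasted(g1,d2) ✓  (h3,d2,g3)→tasted(g3,d2) ✓  (h3,d3,g2)→tasted(g2,d3) ✓  (h3,d3,g4)→tasted(g4,d3) ✓
Counterexamples (restrictor triples failing the scope): 0.

0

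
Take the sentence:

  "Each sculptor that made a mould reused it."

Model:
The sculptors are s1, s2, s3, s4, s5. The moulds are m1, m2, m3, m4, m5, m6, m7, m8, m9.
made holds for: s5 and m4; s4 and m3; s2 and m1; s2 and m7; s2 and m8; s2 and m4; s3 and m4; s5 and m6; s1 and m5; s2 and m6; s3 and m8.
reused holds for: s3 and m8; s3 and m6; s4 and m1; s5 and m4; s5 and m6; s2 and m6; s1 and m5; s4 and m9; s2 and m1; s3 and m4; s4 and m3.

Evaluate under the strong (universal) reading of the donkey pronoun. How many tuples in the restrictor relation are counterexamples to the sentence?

3

"it" takes "a mould" as antecedent — a donkey pronoun bound across the clause boundary.
Strong reading: for every (s,m) with made(s,m), reused(s,m).
Restrictor pairs: (s1,m5) ✓  (s2,m1) ✓  (s2,m4) ✗  (s2,m6) ✓  (s2,m7) ✗  (s2,m8) ✗  (s3,m4) ✓  (s3,m8) ✓  (s4,m3) ✓  (s5,m4) ✓  (s5,m6) ✓
Counterexamples (restrictor pairs failing the scope): 3.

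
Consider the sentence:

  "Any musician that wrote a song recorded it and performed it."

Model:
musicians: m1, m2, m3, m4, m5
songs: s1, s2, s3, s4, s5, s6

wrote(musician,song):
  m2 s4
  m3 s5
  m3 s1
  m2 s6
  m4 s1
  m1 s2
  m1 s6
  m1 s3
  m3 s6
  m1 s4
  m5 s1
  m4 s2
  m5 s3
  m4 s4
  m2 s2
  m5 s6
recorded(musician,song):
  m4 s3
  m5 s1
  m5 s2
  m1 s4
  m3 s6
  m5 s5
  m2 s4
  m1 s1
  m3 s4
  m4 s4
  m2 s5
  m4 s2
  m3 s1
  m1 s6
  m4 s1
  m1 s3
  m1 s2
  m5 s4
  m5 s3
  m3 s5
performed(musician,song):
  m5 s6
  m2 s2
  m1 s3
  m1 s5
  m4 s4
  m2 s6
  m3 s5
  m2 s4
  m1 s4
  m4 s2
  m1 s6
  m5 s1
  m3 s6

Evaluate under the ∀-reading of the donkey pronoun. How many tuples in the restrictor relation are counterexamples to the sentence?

"it" takes "a song" as antecedent — a donkey pronoun bound across the clause boundary.
Strong reading: for every (m,s) with wrote(m,s), recorded(m,s) ∧ performed(m,s).
Restrictor pairs: (m1,s2) ✗  (m1,s3) ✓  (m1,s4) ✓  (m1,s6) ✓  (m2,s2) ✗  (m2,s4) ✓  (m2,s6) ✗  (m3,s1) ✗  (m3,s5) ✓  (m3,s6) ✓  (m4,s1) ✗  (m4,s2) ✓  (m4,s4) ✓  (m5,s1) ✓  (m5,s3) ✗  (m5,s6) ✗
Counterexamples (restrictor pairs failing the scope): 7.

7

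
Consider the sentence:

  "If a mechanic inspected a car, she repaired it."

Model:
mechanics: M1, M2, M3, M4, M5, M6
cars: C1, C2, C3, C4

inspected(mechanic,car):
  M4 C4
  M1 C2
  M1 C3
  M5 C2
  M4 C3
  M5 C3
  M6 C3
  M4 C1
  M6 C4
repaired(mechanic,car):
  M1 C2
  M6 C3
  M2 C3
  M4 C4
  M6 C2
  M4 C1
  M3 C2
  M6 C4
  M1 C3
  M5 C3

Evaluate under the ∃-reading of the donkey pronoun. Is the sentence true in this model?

True

"it" takes "a car" as antecedent — a donkey pronoun bound across the clause boundary.
Weak reading: every mechanic m with some inspected-car has at least one inspected-car c such that repaired(m,c).
Per mechanic: M1:✓  M4:✓  M5:✓  M6:✓
Every mechanic in the restrictor has a witness.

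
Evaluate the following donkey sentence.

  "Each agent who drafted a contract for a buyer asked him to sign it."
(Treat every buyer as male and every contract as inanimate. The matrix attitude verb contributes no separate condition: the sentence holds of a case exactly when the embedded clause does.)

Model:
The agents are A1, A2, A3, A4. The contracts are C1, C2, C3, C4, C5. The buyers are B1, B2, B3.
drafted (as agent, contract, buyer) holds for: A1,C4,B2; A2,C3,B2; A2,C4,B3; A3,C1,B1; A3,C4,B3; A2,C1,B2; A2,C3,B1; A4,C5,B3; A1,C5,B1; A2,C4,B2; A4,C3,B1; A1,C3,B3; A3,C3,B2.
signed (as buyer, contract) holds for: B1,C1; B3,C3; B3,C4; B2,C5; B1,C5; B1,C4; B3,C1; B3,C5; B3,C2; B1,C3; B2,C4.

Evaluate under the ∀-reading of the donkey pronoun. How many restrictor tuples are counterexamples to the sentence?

3

"him" takes "a buyer" as antecedent and "it" takes "a contract"; both are donkey pronouns co-varying with the restrictor.
Strong reading: for every (a,c,b) with drafted(a,c,b), signed(b,c).
Restrictor triples: (A1,C3,B3)→signed(B3,C3) ✓  (A1,C4,B2)→signed(B2,C4) ✓  (A1,C5,B1)→signed(B1,C5) ✓  (A2,C1,B2)→signed(B2,C1) ✗  (A2,C3,B1)→signed(B1,C3) ✓  (A2,C3,B2)→signed(B2,C3) ✗  (A2,C4,B2)→signed(B2,C4) ✓  (A2,C4,B3)→signed(B3,C4) ✓  (A3,C1,B1)→signed(B1,C1) ✓  (A3,C3,B2)→signed(B2,C3) ✗  (A3,C4,B3)→signed(B3,C4) ✓  (A4,C3,B1)→signed(B1,C3) ✓  (A4,C5,B3)→signed(B3,C5) ✓
Counterexamples (restrictor triples failing the scope): 3.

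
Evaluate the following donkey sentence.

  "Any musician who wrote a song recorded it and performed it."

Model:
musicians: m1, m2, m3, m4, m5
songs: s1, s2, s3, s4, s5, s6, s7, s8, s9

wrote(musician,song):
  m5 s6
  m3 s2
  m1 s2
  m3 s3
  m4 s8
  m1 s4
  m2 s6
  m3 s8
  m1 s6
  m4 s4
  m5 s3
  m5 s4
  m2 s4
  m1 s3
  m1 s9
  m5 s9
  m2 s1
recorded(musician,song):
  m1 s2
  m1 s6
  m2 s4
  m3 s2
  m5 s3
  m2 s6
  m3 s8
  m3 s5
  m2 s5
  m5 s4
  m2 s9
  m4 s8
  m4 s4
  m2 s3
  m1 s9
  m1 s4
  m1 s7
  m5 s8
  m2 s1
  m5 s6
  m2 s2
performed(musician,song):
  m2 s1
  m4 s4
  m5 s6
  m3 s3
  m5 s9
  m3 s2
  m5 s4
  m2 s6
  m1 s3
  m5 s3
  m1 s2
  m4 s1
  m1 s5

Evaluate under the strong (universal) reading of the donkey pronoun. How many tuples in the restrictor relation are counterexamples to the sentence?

9

"it" takes "a song" as antecedent — a donkey pronoun bound across the clause boundary.
Strong reading: for every (m,s) with wrote(m,s), recorded(m,s) ∧ performed(m,s).
Restrictor pairs: (m1,s2) ✓  (m1,s3) ✗  (m1,s4) ✗  (m1,s6) ✗  (m1,s9) ✗  (m2,s1) ✓  (m2,s4) ✗  (m2,s6) ✓  (m3,s2) ✓  (m3,s3) ✗  (m3,s8) ✗  (m4,s4) ✓  (m4,s8) ✗  (m5,s3) ✓  (m5,s4) ✓  (m5,s6) ✓  (m5,s9) ✗
Counterexamples (restrictor pairs failing the scope): 9.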